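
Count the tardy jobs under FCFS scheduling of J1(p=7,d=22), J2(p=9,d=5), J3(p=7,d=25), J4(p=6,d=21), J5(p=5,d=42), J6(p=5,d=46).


Completion vs due date:
  J1: C=7, d=22 → on time
  J2: C=16, d=5 → TARDY
  J3: C=23, d=25 → on time
  J4: C=29, d=21 → TARDY
  J5: C=34, d=42 → on time
  J6: C=39, d=46 → on time
Tardy jobs: J2, J4
Count = 2


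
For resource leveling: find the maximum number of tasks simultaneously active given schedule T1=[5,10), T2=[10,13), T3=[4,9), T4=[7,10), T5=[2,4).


Check each time point for overlaps:
  t=7: 3 tasks active (T1, T3, T4)
Max concurrent = 3


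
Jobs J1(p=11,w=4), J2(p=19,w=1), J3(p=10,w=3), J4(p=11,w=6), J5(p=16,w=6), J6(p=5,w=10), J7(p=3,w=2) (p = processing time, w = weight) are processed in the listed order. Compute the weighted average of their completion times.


Completion times:
  J1: C=11, w×C=4×11=44
  J2: C=30, w×C=1×30=30
  J3: C=40, w×C=3×40=120
  J4: C=51, w×C=6×51=306
  J5: C=67, w×C=6×67=402
  J6: C=72, w×C=10×72=720
  J7: C=75, w×C=2×75=150
Sum w×C = 1772
Sum w = 32
Weighted avg = 1772/32
= 55.38


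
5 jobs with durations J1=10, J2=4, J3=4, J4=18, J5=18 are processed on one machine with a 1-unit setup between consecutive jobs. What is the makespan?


Makespan = Σ processing + (n-1) × setup
= (10 + 4 + 4 + 18 + 18) + (5-1)×1
= 54 + 4
= 58 time units


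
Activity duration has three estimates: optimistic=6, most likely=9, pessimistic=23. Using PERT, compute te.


te = (o + 4m + p) / 6
= (6 + 4×9 + 23) / 6
= (6 + 36 + 23) / 6
= 65 / 6
= 10.83


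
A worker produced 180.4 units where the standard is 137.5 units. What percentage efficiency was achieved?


Efficiency = (actual / standard) × 100
= (180.4 / 137.5) × 100
= 131.2%


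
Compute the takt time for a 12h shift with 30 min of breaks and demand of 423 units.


Available = 12×60 - 30 = 690 min
Takt time = 690 / 423
= 1.63 min/unit


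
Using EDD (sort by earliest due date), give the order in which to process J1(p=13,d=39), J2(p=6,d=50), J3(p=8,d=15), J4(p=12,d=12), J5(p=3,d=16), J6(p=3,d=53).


EDD: sort by earliest due date
  J4: d=12, p=12
  J3: d=15, p=8
  J5: d=16, p=3
  J1: d=39, p=13
  J2: d=50, p=6
  J6: d=53, p=3
Order: J4 → J3 → J5 → J1 → J2 → J6


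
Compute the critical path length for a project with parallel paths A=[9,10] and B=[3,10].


Path A: 9 + 10 = 19
Path B: 3 + 10 = 13
Critical path = longest = max(19, 13)
= 19 (Path A)


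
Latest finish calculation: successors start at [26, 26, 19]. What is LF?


LF = min of all successor start times
Successors start at: [26, 26, 19]
LF = min(26, 26, 19)
= 19


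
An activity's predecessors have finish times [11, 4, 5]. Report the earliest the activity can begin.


ES = max of all predecessor completion times
Predecessors: [11, 4, 5]
ES = max(11, 4, 5)
= 11


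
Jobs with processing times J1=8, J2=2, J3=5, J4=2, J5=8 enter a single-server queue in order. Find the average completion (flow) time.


Completion times:
  J1: completes at 8
  J2: completes at 10
  J3: completes at 15
  J4: completes at 17
  J5: completes at 25
Sum = 75
Average = 75/5
= 15.00


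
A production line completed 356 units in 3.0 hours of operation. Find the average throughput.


Throughput = units / time
= 356 / 3.0
= 118.7 units/hour


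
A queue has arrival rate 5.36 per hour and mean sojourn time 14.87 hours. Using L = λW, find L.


Little's law: L = λ × W
= 5.36 × 14.87
= 79.70


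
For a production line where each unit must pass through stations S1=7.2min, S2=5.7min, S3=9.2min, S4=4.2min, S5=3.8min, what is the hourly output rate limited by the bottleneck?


Bottleneck = longest station time
Station times: [7.2, 5.7, 9.2, 4.2, 3.8]
Max = 9.2 min
Rate = 60 / 9.2
= 6.52 units/hour (bottleneck: 9.2min)


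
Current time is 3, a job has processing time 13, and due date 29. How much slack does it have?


Slack = due - current_time - processing
= 29 - 3 - 13
= 13


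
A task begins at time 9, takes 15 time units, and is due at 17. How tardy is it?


Completion = start + processing = 9 + 15 = 24
Tardiness = max(0, C - d) = max(0, 24 - 17)
= max(0, 7)
= 7


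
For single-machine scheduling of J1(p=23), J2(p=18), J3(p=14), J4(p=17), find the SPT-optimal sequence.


SPT: sort by shortest processing time
  J3: p=14
  J4: p=17
  J2: p=18
  J1: p=23
Order: J3 → J4 → J2 → J1


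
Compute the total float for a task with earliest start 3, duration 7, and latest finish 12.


EF = ES + duration = 3 + 7 = 10
LS = LF - duration = 12 - 7 = 5
Total Float = LF - EF = 12 - 10
(or LS - ES = 5 - 3)
= 2


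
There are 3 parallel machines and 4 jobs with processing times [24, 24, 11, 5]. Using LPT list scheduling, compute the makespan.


Jobs (LPT sorted): [24, 24, 11, 5]
Machines: 3
  J=24 → Machine 1 (load: 0+24=24)
  J=24 → Machine 2 (load: 0+24=24)
  J=11 → Machine 3 (load: 0+11=11)
  J=5 → Machine 3 (load: 11+5=16)
Machine loads: [24, 24, 16]
Makespan = max = 24 time units


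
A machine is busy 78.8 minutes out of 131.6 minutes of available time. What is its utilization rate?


Utilization = busy / total × 100
= 78.8 / 131.6 × 100
= 59.9%


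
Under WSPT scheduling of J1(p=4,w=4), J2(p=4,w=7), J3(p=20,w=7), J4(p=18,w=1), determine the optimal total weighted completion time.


WSPT order (by p/w): J2 → J1 → J3 → J4
  J2: C=4, w·C=7×4=28
  J1: C=8, w·C=4×8=32
  J3: C=28, w·C=7×28=196
  J4: C=46, w·C=1×46=46
Σ w·C = 302
= 302


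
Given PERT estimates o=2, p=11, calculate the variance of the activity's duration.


σ² = ((p - o) / 6)² = (p - o)² / 36
= (11 - 2)² / 36
= 9² / 36
= 81 / 36
= 2.2500


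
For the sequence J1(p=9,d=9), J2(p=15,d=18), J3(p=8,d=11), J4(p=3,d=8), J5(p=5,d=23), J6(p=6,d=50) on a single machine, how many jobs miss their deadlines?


Completion vs due date:
  J1: C=9, d=9 → on time
  J2: C=24, d=18 → TARDY
  J3: C=32, d=11 → TARDY
  J4: C=35, d=8 → TARDY
  J5: C=40, d=23 → TARDY
  J6: C=46, d=50 → on time
Tardy jobs: J2, J3, J4, J5
Count = 4


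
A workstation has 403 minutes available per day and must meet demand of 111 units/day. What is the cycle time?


Cycle time = available time / demand
= 403 / 111
= 3.63 min/unit


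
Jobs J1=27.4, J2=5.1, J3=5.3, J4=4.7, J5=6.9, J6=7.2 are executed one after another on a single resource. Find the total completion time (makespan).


Sequential makespan: sum all processing times
= 27.4 + 5.1 + 5.3 + 4.7 + 6.9 + 7.2
= 56.6 time units


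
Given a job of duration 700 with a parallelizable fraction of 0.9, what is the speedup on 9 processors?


Amdahl's law: T_p = T × ((1-p) + p/N)
= 700 × ((1-0.9) + 0.9/9)
= 700 × (0.10 + 0.1000)
= 700 × 0.2000
= 140.00
Speedup = 700/140.00
= 5.00×


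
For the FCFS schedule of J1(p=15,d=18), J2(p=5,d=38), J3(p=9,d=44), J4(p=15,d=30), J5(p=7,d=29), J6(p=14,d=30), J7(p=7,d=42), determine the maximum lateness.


Lateness per job (L = C - d):
  J1: C=15, d=18, L=-3
  J2: C=20, d=38, L=-18
  J3: C=29, d=44, L=-15
  J4: C=44, d=30, L=14
  J5: C=51, d=29, L=22
  J6: C=65, d=30, L=35
  J7: C=72, d=42, L=30
Lmax = max(-3, -18, -15, 14, 22, 35, 30)
= 35


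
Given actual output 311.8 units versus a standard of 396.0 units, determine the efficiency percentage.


Efficiency = (actual / standard) × 100
= (311.8 / 396.0) × 100
= 78.7%


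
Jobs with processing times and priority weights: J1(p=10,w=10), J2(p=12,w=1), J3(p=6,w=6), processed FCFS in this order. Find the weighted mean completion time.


Completion times:
  J1: C=10, w×C=10×10=100
  J2: C=22, w×C=1×22=22
  J3: C=28, w×C=6×28=168
Sum w×C = 290
Sum w = 17
Weighted avg = 290/17
= 17.06


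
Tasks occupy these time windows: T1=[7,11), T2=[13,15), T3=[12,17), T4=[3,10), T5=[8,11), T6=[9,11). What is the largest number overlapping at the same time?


Check each time point for overlaps:
  t=9: 4 tasks active (T1, T4, T5, T6)
Max concurrent = 4


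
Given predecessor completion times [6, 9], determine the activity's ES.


ES = max of all predecessor completion times
Predecessors: [6, 9]
ES = max(6, 9)
= 9


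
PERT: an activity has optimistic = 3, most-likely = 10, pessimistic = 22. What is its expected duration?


te = (o + 4m + p) / 6
= (3 + 4×10 + 22) / 6
= (3 + 40 + 22) / 6
= 65 / 6
= 10.83


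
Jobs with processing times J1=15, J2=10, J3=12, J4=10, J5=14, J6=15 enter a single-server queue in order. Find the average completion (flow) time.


Completion times:
  J1: completes at 15
  J2: completes at 25
  J3: completes at 37
  J4: completes at 47
  J5: completes at 61
  J6: completes at 76
Sum = 261
Average = 261/6
= 43.50


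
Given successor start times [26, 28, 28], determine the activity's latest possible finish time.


LF = min of all successor start times
Successors start at: [26, 28, 28]
LF = min(26, 28, 28)
= 26


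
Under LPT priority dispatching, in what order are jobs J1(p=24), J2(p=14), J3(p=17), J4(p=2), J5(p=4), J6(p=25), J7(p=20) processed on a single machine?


LPT: sort by longest processing time first
  J6: p=25
  J1: p=24
  J7: p=20
  J3: p=17
  J2: p=14
  J5: p=4
  J4: p=2
Order: J6 → J1 → J7 → J3 → J2 → J5 → J4


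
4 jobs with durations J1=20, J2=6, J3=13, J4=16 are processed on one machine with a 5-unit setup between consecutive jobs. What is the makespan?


Makespan = Σ processing + (n-1) × setup
= (20 + 6 + 13 + 16) + (4-1)×5
= 55 + 15
= 70 time units


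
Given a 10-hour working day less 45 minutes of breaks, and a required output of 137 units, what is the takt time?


Available = 10×60 - 45 = 555 min
Takt time = 555 / 137
= 4.05 min/unit


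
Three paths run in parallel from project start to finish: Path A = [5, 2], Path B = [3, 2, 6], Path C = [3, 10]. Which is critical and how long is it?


Path A: 5 + 2 = 7
Path B: 3 + 2 + 6 = 11
Path C: 3 + 10 = 13
Critical path = longest = max(7, 11, 13)
= 13 (Path C)


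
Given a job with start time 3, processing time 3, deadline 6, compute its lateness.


Completion = 3 + 3 = 6
Lateness = C - d = 6 - 6
= 0


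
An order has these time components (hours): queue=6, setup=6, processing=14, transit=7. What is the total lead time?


Lead time = queue + setup + processing + transit
= 6 + 6 + 14 + 7
= 33 hours


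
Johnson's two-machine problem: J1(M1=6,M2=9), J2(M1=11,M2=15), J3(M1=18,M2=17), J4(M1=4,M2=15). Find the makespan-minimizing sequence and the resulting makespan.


Johnson's rule:
Group 1 (M1≤M2, sort by M1): ['J4', 'J1', 'J2']
Group 2 (M1>M2, sort desc M2): ['J3']
Sequence: J4 → J1 → J2 → J3
Makespan calculation:
  J4: M1 done=4, M2 done=19
  J1: M1 done=10, M2 done=28
  J2: M1 done=21, M2 done=43
  J3: M1 done=39, M2 done=60
= Sequence: J4 → J1 → J2 → J3, Makespan: 60


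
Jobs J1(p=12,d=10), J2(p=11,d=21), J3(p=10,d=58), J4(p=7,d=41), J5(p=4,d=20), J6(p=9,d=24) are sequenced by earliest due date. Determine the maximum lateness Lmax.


EDD order: J1 → J5 → J2 → J6 → J4 → J3
Completion and lateness:
  J1: C=12, d=10, L=12-10=2
  J5: C=16, d=20, L=16-20=-4
  J2: C=27, d=21, L=27-21=6
  J6: C=36, d=24, L=36-24=12
  J4: C=43, d=41, L=43-41=2
  J3: C=53, d=58, L=53-58=-5
Lmax = max(2, -4, 6, 12, 2, -5)
= 12


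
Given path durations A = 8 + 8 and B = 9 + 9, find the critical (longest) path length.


Path A: 8 + 8 = 16
Path B: 9 + 9 = 18
Critical path = longest = max(16, 18)
= 18 (Path B)


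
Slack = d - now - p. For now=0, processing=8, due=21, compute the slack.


Slack = due - current_time - processing
= 21 - 0 - 8
= 13


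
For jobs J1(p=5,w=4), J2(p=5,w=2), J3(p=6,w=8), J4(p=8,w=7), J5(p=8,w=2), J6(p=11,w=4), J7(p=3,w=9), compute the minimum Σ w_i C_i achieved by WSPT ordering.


WSPT order (by p/w): J7 → J3 → J4 → J1 → J2 → J6 → J5
  J7: C=3, w·C=9×3=27
  J3: C=9, w·C=8×9=72
  J4: C=17, w·C=7×17=119
  J1: C=22, w·C=4×22=88
  J2: C=27, w·C=2×27=54
  J6: C=38, w·C=4×38=152
  J5: C=46, w·C=2×46=92
Σ w·C = 604
= 604


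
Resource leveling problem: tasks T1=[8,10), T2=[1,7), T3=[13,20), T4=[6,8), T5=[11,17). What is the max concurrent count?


Check each time point for overlaps:
  t=6: 2 tasks active (T2, T4)
Max concurrent = 2


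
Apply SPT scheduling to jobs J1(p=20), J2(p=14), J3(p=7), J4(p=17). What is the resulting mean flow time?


SPT order: J3 → J2 → J4 → J1
Completion times:
  J3: C=7
  J2: C=21
  J4: C=38
  J1: C=58
Sum = 124, n = 4
Mean flow = 124/4
= 31.00


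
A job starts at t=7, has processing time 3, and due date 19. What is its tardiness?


Completion = start + processing = 7 + 3 = 10
Tardiness = max(0, C - d) = max(0, 10 - 19)
= max(0, -9)
= 0


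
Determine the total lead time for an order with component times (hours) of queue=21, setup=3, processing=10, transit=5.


Lead time = queue + setup + processing + transit
= 21 + 3 + 10 + 5
= 39 hours


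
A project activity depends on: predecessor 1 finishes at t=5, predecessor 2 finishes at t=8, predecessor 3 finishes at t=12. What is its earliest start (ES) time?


ES = max of all predecessor completion times
Predecessors: [5, 8, 12]
ES = max(5, 8, 12)
= 12


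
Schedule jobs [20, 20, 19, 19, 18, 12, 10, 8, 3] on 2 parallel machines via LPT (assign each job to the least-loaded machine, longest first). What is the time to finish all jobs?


Jobs (LPT sorted): [20, 20, 19, 19, 18, 12, 10, 8, 3]
Machines: 2
  J=20 → Machine 1 (load: 0+20=20)
  J=20 → Machine 2 (load: 0+20=20)
  J=19 → Machine 1 (load: 20+19=39)
  J=19 → Machine 2 (load: 20+19=39)
  J=18 → Machine 1 (load: 39+18=57)
  J=12 → Machine 2 (load: 39+12=51)
  J=10 → Machine 2 (load: 51+10=61)
  J=8 → Machine 1 (load: 57+8=65)
  J=3 → Machine 2 (load: 61+3=64)
Machine loads: [65, 64]
Makespan = max = 65 time units


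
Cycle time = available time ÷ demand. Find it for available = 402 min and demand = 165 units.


Cycle time = available time / demand
= 402 / 165
= 2.44 min/unit


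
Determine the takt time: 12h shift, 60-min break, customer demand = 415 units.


Available = 12×60 - 60 = 660 min
Takt time = 660 / 415
= 1.59 min/unit


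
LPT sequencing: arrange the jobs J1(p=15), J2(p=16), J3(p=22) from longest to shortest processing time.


LPT: sort by longest processing time first
  J3: p=22
  J2: p=16
  J1: p=15
Order: J3 → J2 → J1


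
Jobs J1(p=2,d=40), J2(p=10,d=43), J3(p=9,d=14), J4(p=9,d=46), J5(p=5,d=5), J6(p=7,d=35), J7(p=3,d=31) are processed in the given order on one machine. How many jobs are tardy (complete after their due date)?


Completion vs due date:
  J1: C=2, d=40 → on time
  J2: C=12, d=43 → on time
  J3: C=21, d=14 → TARDY
  J4: C=30, d=46 → on time
  J5: C=35, d=5 → TARDY
  J6: C=42, d=35 → TARDY
  J7: C=45, d=31 → TARDY
Tardy jobs: J3, J5, J6, J7
Count = 4


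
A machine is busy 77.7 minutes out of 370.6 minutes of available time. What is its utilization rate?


Utilization = busy / total × 100
= 77.7 / 370.6 × 100
= 21.0%


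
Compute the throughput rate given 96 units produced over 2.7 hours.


Throughput = units / time
= 96 / 2.7
= 35.6 units/hour


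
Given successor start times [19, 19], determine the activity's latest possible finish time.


LF = min of all successor start times
Successors start at: [19, 19]
LF = min(19, 19)
= 19


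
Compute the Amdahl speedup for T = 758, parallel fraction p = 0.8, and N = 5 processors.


Amdahl's law: T_p = T × ((1-p) + p/N)
= 758 × ((1-0.8) + 0.8/5)
= 758 × (0.20 + 0.1600)
= 758 × 0.3600
= 272.88
Speedup = 758/272.88
= 2.78×


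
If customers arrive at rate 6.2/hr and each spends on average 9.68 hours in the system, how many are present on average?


Little's law: L = λ × W
= 6.2 × 9.68
= 60.02


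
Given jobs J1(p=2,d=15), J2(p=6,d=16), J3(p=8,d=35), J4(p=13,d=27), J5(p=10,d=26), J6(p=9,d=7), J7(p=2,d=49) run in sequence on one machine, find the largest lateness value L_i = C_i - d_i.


Lateness per job (L = C - d):
  J1: C=2, d=15, L=-13
  J2: C=8, d=16, L=-8
  J3: C=16, d=35, L=-19
  J4: C=29, d=27, L=2
  J5: C=39, d=26, L=13
  J6: C=48, d=7, L=41
  J7: C=50, d=49, L=1
Lmax = max(-13, -8, -19, 2, 13, 41, 1)
= 41


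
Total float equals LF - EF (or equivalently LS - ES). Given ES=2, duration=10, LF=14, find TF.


EF = ES + duration = 2 + 10 = 12
LS = LF - duration = 14 - 10 = 4
Total Float = LF - EF = 14 - 12
(or LS - ES = 4 - 2)
= 2


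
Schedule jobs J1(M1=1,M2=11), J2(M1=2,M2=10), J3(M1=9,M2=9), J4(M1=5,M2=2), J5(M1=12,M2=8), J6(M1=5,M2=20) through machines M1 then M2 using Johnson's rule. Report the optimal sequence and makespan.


Johnson's rule:
Group 1 (M1≤M2, sort by M1): ['J1', 'J2', 'J6', 'J3']
Group 2 (M1>M2, sort desc M2): ['J5', 'J4']
Sequence: J1 → J2 → J6 → J3 → J5 → J4
Makespan calculation:
  J1: M1 done=1, M2 done=12
  J2: M1 done=3, M2 done=22
  J6: M1 done=8, M2 done=42
  J3: M1 done=17, M2 done=51
  J5: M1 done=29, M2 done=59
  J4: M1 done=34, M2 done=61
= Sequence: J1 → J2 → J6 → J3 → J5 → J4, Makespan: 61


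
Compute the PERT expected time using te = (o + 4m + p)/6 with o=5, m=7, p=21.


te = (o + 4m + p) / 6
= (5 + 4×7 + 21) / 6
= (5 + 28 + 21) / 6
= 54 / 6
= 9.00


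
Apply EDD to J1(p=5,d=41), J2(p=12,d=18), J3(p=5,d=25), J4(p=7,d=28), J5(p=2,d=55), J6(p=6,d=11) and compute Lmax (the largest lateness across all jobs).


EDD order: J6 → J2 → J3 → J4 → J1 → J5
Completion and lateness:
  J6: C=6, d=11, L=6-11=-5
  J2: C=18, d=18, L=18-18=0
  J3: C=23, d=25, L=23-25=-2
  J4: C=30, d=28, L=30-28=2
  J1: C=35, d=41, L=35-41=-6
  J5: C=37, d=55, L=37-55=-18
Lmax = max(-5, 0, -2, 2, -6, -18)
= 2


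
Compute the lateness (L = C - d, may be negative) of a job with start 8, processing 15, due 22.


Completion = 8 + 15 = 23
Lateness = C - d = 23 - 22
= 1


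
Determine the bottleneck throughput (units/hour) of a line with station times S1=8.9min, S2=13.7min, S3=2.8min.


Bottleneck = longest station time
Station times: [8.9, 13.7, 2.8]
Max = 13.7 min
Rate = 60 / 13.7
= 4.38 units/hour (bottleneck: 13.7min)


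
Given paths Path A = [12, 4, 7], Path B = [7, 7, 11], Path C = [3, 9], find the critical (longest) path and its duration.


Path A: 12 + 4 + 7 = 23
Path B: 7 + 7 + 11 = 25
Path C: 3 + 9 = 12
Critical path = longest = max(23, 25, 12)
= 25 (Path B)


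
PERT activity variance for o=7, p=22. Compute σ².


σ² = ((p - o) / 6)² = (p - o)² / 36
= (22 - 7)² / 36
= 15² / 36
= 225 / 36
= 6.2500


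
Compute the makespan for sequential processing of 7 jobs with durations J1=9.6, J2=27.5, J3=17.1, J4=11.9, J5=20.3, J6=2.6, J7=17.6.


Sequential makespan: sum all processing times
= 9.6 + 27.5 + 17.1 + 11.9 + 20.3 + 2.6 + 17.6
= 106.6 time units


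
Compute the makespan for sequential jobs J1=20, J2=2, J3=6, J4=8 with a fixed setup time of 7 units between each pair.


Makespan = Σ processing + (n-1) × setup
= (20 + 2 + 6 + 8) + (4-1)×7
= 36 + 21
= 57 time units


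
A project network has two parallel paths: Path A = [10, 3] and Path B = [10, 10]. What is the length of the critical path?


Path A: 10 + 3 = 13
Path B: 10 + 10 = 20
Critical path = longest = max(13, 20)
= 20 (Path B)


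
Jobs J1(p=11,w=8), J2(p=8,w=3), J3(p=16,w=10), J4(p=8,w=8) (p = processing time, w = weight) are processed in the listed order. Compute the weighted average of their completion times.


Completion times:
  J1: C=11, w×C=8×11=88
  J2: C=19, w×C=3×19=57
  J3: C=35, w×C=10×35=350
  J4: C=43, w×C=8×43=344
Sum w×C = 839
Sum w = 29
Weighted avg = 839/29
= 28.93


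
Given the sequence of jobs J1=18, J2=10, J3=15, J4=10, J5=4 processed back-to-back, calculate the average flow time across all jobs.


Completion times:
  J1: completes at 18
  J2: completes at 28
  J3: completes at 43
  J4: completes at 53
  J5: completes at 57
Sum = 199
Average = 199/5
= 39.80


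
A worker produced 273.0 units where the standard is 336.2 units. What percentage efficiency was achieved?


Efficiency = (actual / standard) × 100
= (273.0 / 336.2) × 100
= 81.2%


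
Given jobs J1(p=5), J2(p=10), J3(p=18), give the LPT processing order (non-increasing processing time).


LPT: sort by longest processing time first
  J3: p=18
  J2: p=10
  J1: p=5
Order: J3 → J2 → J1


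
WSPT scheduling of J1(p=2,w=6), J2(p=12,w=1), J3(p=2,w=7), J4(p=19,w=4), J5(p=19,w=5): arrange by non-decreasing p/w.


WSPT (Smith's rule): sort by p/w ascending
  J3: p/w = 2/7 = 0.286
  J1: p/w = 2/6 = 0.333
  J5: p/w = 19/5 = 3.800
  J4: p/w = 19/4 = 4.750
  J2: p/w = 12/1 = 12.000
Order: J3 → J1 → J5 → J4 → J2


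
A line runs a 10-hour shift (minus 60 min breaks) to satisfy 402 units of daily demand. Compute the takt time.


Available = 10×60 - 60 = 540 min
Takt time = 540 / 402
= 1.34 min/unit


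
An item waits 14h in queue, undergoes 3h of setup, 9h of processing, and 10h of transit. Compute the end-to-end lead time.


Lead time = queue + setup + processing + transit
= 14 + 3 + 9 + 10
= 36 hours


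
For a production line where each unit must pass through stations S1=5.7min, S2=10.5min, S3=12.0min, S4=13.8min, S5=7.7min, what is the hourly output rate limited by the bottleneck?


Bottleneck = longest station time
Station times: [5.7, 10.5, 12.0, 13.8, 7.7]
Max = 13.8 min
Rate = 60 / 13.8
= 4.35 units/hour (bottleneck: 13.8min)


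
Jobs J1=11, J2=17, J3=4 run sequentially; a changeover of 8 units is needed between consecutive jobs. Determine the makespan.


Makespan = Σ processing + (n-1) × setup
= (11 + 17 + 4) + (3-1)×8
= 32 + 16
= 48 time units


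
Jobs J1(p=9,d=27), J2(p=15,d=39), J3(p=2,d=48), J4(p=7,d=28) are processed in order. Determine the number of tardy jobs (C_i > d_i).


Completion vs due date:
  J1: C=9, d=27 → on time
  J2: C=24, d=39 → on time
  J3: C=26, d=48 → on time
  J4: C=33, d=28 → TARDY
Tardy jobs: J4
Count = 1


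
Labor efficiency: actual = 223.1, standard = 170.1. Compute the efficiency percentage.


Efficiency = (actual / standard) × 100
= (223.1 / 170.1) × 100
= 131.2%


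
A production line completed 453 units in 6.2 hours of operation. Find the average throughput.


Throughput = units / time
= 453 / 6.2
= 73.1 units/hour


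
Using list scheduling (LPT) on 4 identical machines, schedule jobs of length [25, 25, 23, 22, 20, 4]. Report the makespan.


Jobs (LPT sorted): [25, 25, 23, 22, 20, 4]
Machines: 4
  J=25 → Machine 1 (load: 0+25=25)
  J=25 → Machine 2 (load: 0+25=25)
  J=23 → Machine 3 (load: 0+23=23)
  J=22 → Machine 4 (load: 0+22=22)
  J=20 → Machine 4 (load: 22+20=42)
  J=4 → Machine 3 (load: 23+4=27)
Machine loads: [25, 25, 27, 42]
Makespan = max = 42 time units


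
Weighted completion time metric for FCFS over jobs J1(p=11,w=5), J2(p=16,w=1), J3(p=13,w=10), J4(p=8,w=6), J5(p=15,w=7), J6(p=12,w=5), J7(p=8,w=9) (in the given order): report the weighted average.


Completion times:
  J1: C=11, w×C=5×11=55
  J2: C=27, w×C=1×27=27
  J3: C=40, w×C=10×40=400
  J4: C=48, w×C=6×48=288
  J5: C=63, w×C=7×63=441
  J6: C=75, w×C=5×75=375
  J7: C=83, w×C=9×83=747
Sum w×C = 2333
Sum w = 43
Weighted avg = 2333/43
= 54.26


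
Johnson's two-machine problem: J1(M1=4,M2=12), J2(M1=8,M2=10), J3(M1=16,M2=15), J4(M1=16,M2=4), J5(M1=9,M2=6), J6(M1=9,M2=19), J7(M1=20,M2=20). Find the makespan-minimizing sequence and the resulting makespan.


Johnson's rule:
Group 1 (M1≤M2, sort by M1): ['J1', 'J2', 'J6', 'J7']
Group 2 (M1>M2, sort desc M2): ['J3', 'J5', 'J4']
Sequence: J1 → J2 → J6 → J7 → J3 → J5 → J4
Makespan calculation:
  J1: M1 done=4, M2 done=16
  J2: M1 done=12, M2 done=26
  J6: M1 done=21, M2 done=45
  J7: M1 done=41, M2 done=65
  J3: M1 done=57, M2 done=80
  J5: M1 done=66, M2 done=86
  J4: M1 done=82, M2 done=90
= Sequence: J1 → J2 → J6 → J7 → J3 → J5 → J4, Makespan: 90


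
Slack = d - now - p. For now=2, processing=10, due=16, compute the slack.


Slack = due - current_time - processing
= 16 - 2 - 10
= 4


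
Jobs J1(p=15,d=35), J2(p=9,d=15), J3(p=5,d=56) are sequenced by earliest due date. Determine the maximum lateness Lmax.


EDD order: J2 → J1 → J3
Completion and lateness:
  J2: C=9, d=15, L=9-15=-6
  J1: C=24, d=35, L=24-35=-11
  J3: C=29, d=56, L=29-56=-27
Lmax = max(-6, -11, -27)
= -6


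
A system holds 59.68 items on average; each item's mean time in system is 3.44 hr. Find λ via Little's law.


Little's law: L = λW → λ = L / W
= 59.68 / 3.44
= 17.35 per hour


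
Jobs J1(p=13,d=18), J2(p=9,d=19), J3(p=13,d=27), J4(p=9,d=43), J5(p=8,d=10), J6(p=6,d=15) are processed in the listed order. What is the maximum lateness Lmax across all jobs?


Lateness per job (L = C - d):
  J1: C=13, d=18, L=-5
  J2: C=22, d=19, L=3
  J3: C=35, d=27, L=8
  J4: C=44, d=43, L=1
  J5: C=52, d=10, L=42
  J6: C=58, d=15, L=43
Lmax = max(-5, 3, 8, 1, 42, 43)
= 43


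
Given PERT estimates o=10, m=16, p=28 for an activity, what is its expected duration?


te = (o + 4m + p) / 6
= (10 + 4×16 + 28) / 6
= (10 + 64 + 28) / 6
= 102 / 6
= 17.00


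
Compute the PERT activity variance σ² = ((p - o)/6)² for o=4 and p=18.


σ² = ((p - o) / 6)² = (p - o)² / 36
= (18 - 4)² / 36
= 14² / 36
= 196 / 36
= 5.4444


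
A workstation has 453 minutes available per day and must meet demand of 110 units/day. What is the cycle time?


Cycle time = available time / demand
= 453 / 110
= 4.12 min/unit


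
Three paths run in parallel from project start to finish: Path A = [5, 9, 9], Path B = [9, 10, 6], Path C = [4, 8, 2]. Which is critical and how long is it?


Path A: 5 + 9 + 9 = 23
Path B: 9 + 10 + 6 = 25
Path C: 4 + 8 + 2 = 14
Critical path = longest = max(23, 25, 14)
= 25 (Path B)


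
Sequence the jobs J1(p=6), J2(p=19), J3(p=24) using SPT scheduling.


SPT: sort by shortest processing time
  J1: p=6
  J2: p=19
  J3: p=24
Order: J1 → J2 → J3


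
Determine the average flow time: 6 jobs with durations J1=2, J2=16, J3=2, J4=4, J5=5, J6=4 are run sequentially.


Completion times:
  J1: completes at 2
  J2: completes at 18
  J3: completes at 20
  J4: completes at 24
  J5: completes at 29
  J6: completes at 33
Sum = 126
Average = 126/6
= 21.00


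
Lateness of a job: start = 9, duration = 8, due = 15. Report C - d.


Completion = 9 + 8 = 17
Lateness = C - d = 17 - 15
= 2


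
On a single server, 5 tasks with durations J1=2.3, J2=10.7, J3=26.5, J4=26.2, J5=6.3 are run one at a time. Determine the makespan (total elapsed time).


Sequential makespan: sum all processing times
= 2.3 + 10.7 + 26.5 + 26.2 + 6.3
= 72.0 time units


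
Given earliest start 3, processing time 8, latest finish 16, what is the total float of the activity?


EF = ES + duration = 3 + 8 = 11
LS = LF - duration = 16 - 8 = 8
Total Float = LF - EF = 16 - 11
(or LS - ES = 8 - 3)
= 5


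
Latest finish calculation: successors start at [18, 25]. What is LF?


LF = min of all successor start times
Successors start at: [18, 25]
LF = min(18, 25)
= 18


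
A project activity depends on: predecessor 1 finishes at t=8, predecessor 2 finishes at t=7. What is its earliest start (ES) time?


ES = max of all predecessor completion times
Predecessors: [8, 7]
ES = max(8, 7)
= 8


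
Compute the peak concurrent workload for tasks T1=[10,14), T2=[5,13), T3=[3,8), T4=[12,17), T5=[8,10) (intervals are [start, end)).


Check each time point for overlaps:
  t=12: 3 tasks active (T1, T2, T4)
Max concurrent = 3


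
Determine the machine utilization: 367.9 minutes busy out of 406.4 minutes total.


Utilization = busy / total × 100
= 367.9 / 406.4 × 100
= 90.5%


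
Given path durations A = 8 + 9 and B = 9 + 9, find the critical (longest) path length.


Path A: 8 + 9 = 17
Path B: 9 + 9 = 18
Critical path = longest = max(17, 18)
= 18 (Path B)


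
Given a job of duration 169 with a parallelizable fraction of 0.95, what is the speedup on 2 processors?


Amdahl's law: T_p = T × ((1-p) + p/N)
= 169 × ((1-0.95) + 0.95/2)
= 169 × (0.05 + 0.4750)
= 169 × 0.5250
= 88.73
Speedup = 169/88.73
= 1.90×


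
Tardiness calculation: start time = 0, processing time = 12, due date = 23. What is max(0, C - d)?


Completion = start + processing = 0 + 12 = 12
Tardiness = max(0, C - d) = max(0, 12 - 23)
= max(0, -11)
= 0


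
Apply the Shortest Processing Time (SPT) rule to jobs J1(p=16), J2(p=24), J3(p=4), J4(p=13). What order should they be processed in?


SPT: sort by shortest processing time
  J3: p=4
  J4: p=13
  J1: p=16
  J2: p=24
Order: J3 → J4 → J1 → J2


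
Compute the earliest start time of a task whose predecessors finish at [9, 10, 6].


ES = max of all predecessor completion times
Predecessors: [9, 10, 6]
ES = max(9, 10, 6)
= 10


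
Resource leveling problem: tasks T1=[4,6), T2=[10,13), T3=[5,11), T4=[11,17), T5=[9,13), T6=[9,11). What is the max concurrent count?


Check each time point for overlaps:
  t=10: 4 tasks active (T2, T3, T5, T6)
Max concurrent = 4


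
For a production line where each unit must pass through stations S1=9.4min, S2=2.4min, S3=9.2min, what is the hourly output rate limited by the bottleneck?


Bottleneck = longest station time
Station times: [9.4, 2.4, 9.2]
Max = 9.4 min
Rate = 60 / 9.4
= 6.38 units/hour (bottleneck: 9.4min)


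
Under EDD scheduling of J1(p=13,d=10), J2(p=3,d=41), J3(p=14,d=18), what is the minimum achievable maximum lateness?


EDD order: J1 → J3 → J2
Completion and lateness:
  J1: C=13, d=10, L=13-10=3
  J3: C=27, d=18, L=27-18=9
  J2: C=30, d=41, L=30-41=-11
Lmax = max(3, 9, -11)
= 9


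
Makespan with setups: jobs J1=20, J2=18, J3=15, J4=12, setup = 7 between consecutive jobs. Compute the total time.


Makespan = Σ processing + (n-1) × setup
= (20 + 18 + 15 + 12) + (4-1)×7
= 65 + 21
= 86 time units


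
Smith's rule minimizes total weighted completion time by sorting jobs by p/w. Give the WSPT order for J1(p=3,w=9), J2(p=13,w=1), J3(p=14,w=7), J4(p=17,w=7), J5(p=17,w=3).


WSPT (Smith's rule): sort by p/w ascending
  J1: p/w = 3/9 = 0.333
  J3: p/w = 14/7 = 2.000
  J4: p/w = 17/7 = 2.429
  J5: p/w = 17/3 = 5.667
  J2: p/w = 13/1 = 13.000
Order: J1 → J3 → J4 → J5 → J2


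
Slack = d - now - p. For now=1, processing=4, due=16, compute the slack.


Slack = due - current_time - processing
= 16 - 1 - 4
= 11


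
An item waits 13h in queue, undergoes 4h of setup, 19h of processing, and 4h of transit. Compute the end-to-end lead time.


Lead time = queue + setup + processing + transit
= 13 + 4 + 19 + 4
= 40 hours


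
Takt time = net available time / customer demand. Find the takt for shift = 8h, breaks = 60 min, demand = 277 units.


Available = 8×60 - 60 = 420 min
Takt time = 420 / 277
= 1.52 min/unit


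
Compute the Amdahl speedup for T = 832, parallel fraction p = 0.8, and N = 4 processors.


Amdahl's law: T_p = T × ((1-p) + p/N)
= 832 × ((1-0.8) + 0.8/4)
= 832 × (0.20 + 0.2000)
= 832 × 0.4000
= 332.80
Speedup = 832/332.80
= 2.50×


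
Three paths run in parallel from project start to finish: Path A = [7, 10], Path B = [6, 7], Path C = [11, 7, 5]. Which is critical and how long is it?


Path A: 7 + 10 = 17
Path B: 6 + 7 = 13
Path C: 11 + 7 + 5 = 23
Critical path = longest = max(17, 13, 23)
= 23 (Path C)


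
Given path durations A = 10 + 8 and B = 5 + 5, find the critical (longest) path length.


Path A: 10 + 8 = 18
Path B: 5 + 5 = 10
Critical path = longest = max(18, 10)
= 18 (Path A)


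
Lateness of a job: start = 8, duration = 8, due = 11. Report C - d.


Completion = 8 + 8 = 16
Lateness = C - d = 16 - 11
= 5


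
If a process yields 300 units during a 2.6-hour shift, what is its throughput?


Throughput = units / time
= 300 / 2.6
= 115.4 units/hour


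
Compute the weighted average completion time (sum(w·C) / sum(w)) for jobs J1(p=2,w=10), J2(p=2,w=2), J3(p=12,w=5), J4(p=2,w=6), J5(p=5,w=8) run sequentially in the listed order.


Completion times:
  J1: C=2, w×C=10×2=20
  J2: C=4, w×C=2×4=8
  J3: C=16, w×C=5×16=80
  J4: C=18, w×C=6×18=108
  J5: C=23, w×C=8×23=184
Sum w×C = 400
Sum w = 31
Weighted avg = 400/31
= 12.90


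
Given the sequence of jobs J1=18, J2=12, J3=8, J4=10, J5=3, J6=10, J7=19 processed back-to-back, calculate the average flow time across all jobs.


Completion times:
  J1: completes at 18
  J2: completes at 30
  J3: completes at 38
  J4: completes at 48
  J5: completes at 51
  J6: completes at 61
  J7: completes at 80
Sum = 326
Average = 326/7
= 46.57


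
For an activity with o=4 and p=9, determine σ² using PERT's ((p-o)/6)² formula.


σ² = ((p - o) / 6)² = (p - o)² / 36
= (9 - 4)² / 36
= 5² / 36
= 25 / 36
= 0.6944


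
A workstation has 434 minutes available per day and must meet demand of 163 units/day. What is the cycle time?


Cycle time = available time / demand
= 434 / 163
= 2.66 min/unit


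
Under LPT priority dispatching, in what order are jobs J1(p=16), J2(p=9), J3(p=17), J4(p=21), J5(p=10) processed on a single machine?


LPT: sort by longest processing time first
  J4: p=21
  J3: p=17
  J1: p=16
  J5: p=10
  J2: p=9
Order: J4 → J3 → J1 → J5 → J2


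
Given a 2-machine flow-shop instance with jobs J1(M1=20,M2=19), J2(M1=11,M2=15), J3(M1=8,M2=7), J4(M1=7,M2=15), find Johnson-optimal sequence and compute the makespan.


Johnson's rule:
Group 1 (M1≤M2, sort by M1): ['J4', 'J2']
Group 2 (M1>M2, sort desc M2): ['J1', 'J3']
Sequence: J4 → J2 → J1 → J3
Makespan calculation:
  J4: M1 done=7, M2 done=22
  J2: M1 done=18, M2 done=37
  J1: M1 done=38, M2 done=57
  J3: M1 done=46, M2 done=64
= Sequence: J4 → J2 → J1 → J3, Makespan: 64


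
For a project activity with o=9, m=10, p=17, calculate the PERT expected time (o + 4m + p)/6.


te = (o + 4m + p) / 6
= (9 + 4×10 + 17) / 6
= (9 + 40 + 17) / 6
= 66 / 6
= 11.00


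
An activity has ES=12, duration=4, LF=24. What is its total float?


EF = ES + duration = 12 + 4 = 16
LS = LF - duration = 24 - 4 = 20
Total Float = LF - EF = 24 - 16
(or LS - ES = 20 - 12)
= 8


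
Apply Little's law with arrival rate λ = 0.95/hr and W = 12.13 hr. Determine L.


Little's law: L = λ × W
= 0.95 × 12.13
= 11.52


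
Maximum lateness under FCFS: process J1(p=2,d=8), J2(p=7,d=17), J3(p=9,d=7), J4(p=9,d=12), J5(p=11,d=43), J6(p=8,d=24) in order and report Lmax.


Lateness per job (L = C - d):
  J1: C=2, d=8, L=-6
  J2: C=9, d=17, L=-8
  J3: C=18, d=7, L=11
  J4: C=27, d=12, L=15
  J5: C=38, d=43, L=-5
  J6: C=46, d=24, L=22
Lmax = max(-6, -8, 11, 15, -5, 22)
= 22


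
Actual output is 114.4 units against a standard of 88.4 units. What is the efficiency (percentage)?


Efficiency = (actual / standard) × 100
= (114.4 / 88.4) × 100
= 129.4%


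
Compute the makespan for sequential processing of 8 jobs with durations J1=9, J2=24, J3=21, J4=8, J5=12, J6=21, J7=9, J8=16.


Sequential makespan: sum all processing times
= 9 + 24 + 21 + 8 + 12 + 21 + 9 + 16
= 120 time units


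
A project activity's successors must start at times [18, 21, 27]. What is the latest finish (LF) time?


LF = min of all successor start times
Successors start at: [18, 21, 27]
LF = min(18, 21, 27)
= 18


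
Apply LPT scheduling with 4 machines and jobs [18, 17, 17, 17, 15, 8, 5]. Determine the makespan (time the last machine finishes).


Jobs (LPT sorted): [18, 17, 17, 17, 15, 8, 5]
Machines: 4
  J=18 → Machine 1 (load: 0+18=18)
  J=17 → Machine 2 (load: 0+17=17)
  J=17 → Machine 3 (load: 0+17=17)
  J=17 → Machine 4 (load: 0+17=17)
  J=15 → Machine 2 (load: 17+15=32)
  J=8 → Machine 3 (load: 17+8=25)
  J=5 → Machine 4 (load: 17+5=22)
Machine loads: [18, 32, 25, 22]
Makespan = max = 32 time units


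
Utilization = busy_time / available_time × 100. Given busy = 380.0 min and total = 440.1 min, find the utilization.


Utilization = busy / total × 100
= 380.0 / 440.1 × 100
= 86.3%


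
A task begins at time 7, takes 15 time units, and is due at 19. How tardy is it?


Completion = start + processing = 7 + 15 = 22
Tardiness = max(0, C - d) = max(0, 22 - 19)
= max(0, 3)
= 3


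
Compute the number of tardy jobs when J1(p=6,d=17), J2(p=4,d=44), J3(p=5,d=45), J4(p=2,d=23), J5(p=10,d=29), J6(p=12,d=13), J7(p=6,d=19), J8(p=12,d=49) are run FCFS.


Completion vs due date:
  J1: C=6, d=17 → on time
  J2: C=10, d=44 → on time
  J3: C=15, d=45 → on time
  J4: C=17, d=23 → on time
  J5: C=27, d=29 → on time
  J6: C=39, d=13 → TARDY
  J7: C=45, d=19 → TARDY
  J8: C=57, d=49 → TARDY
Tardy jobs: J6, J7, J8
Count = 3


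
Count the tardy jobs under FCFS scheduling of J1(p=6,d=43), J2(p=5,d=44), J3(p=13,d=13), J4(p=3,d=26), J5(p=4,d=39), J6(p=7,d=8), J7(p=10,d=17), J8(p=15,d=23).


Completion vs due date:
  J1: C=6, d=43 → on time
  J2: C=11, d=44 → on time
  J3: C=24, d=13 → TARDY
  J4: C=27, d=26 → TARDY
  J5: C=31, d=39 → on time
  J6: C=38, d=8 → TARDY
  J7: C=48, d=17 → TARDY
  J8: C=63, d=23 → TARDY
Tardy jobs: J3, J4, J6, J7, J8
Count = 5


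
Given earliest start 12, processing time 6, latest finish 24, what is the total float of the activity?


EF = ES + duration = 12 + 6 = 18
LS = LF - duration = 24 - 6 = 18
Total Float = LF - EF = 24 - 18
(or LS - ES = 18 - 12)
= 6


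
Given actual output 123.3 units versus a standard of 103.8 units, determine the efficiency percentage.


Efficiency = (actual / standard) × 100
= (123.3 / 103.8) × 100
= 118.8%


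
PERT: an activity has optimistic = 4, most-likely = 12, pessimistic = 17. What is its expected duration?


te = (o + 4m + p) / 6
= (4 + 4×12 + 17) / 6
= (4 + 48 + 17) / 6
= 69 / 6
= 11.50


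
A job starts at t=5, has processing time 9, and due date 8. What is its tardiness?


Completion = start + processing = 5 + 9 = 14
Tardiness = max(0, C - d) = max(0, 14 - 8)
= max(0, 6)
= 6


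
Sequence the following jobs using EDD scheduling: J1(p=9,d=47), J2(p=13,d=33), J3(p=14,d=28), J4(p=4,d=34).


EDD: sort by earliest due date
  J3: d=28, p=14
  J2: d=33, p=13
  J4: d=34, p=4
  J1: d=47, p=9
Order: J3 → J2 → J4 → J1


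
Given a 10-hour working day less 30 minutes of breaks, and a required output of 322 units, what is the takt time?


Available = 10×60 - 30 = 570 min
Takt time = 570 / 322
= 1.77 min/unit


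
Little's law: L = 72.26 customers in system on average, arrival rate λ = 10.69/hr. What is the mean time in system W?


Little's law: L = λW → W = L / λ
= 72.26 / 10.69
= 6.76 hours


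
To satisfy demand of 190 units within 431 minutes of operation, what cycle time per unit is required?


Cycle time = available time / demand
= 431 / 190
= 2.27 min/unit


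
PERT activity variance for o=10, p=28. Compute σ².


σ² = ((p - o) / 6)² = (p - o)² / 36
= (28 - 10)² / 36
= 18² / 36
= 324 / 36
= 9.0000


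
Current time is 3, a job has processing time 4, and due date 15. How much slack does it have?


Slack = due - current_time - processing
= 15 - 3 - 4
= 8


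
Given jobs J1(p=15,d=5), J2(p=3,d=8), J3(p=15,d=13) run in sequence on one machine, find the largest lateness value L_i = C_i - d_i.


Lateness per job (L = C - d):
  J1: C=15, d=5, L=10
  J2: C=18, d=8, L=10
  J3: C=33, d=13, L=20
Lmax = max(10, 10, 20)
= 20


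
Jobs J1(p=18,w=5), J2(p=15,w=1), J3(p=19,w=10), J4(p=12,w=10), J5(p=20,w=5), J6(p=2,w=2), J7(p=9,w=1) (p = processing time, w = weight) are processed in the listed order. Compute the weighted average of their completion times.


Completion times:
  J1: C=18, w×C=5×18=90
  J2: C=33, w×C=1×33=33
  J3: C=52, w×C=10×52=520
  J4: C=64, w×C=10×64=640
  J5: C=84, w×C=5×84=420
  J6: C=86, w×C=2×86=172
  J7: C=95, w×C=1×95=95
Sum w×C = 1970
Sum w = 34
Weighted avg = 1970/34
= 57.94
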